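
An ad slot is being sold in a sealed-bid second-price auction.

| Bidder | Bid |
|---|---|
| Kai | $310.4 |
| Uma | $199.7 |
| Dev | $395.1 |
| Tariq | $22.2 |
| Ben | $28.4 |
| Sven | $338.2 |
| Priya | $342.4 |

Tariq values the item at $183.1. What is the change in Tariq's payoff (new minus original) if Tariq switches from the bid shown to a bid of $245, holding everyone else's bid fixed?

The highest bid among the other bidders is $395.1; Tariq's bid doesn't change that.
Original bid $22.2: Tariq is not highest (top rival bid is $395.1); payoff $0.
Alternative bid $245: Tariq is not highest (top rival bid is $395.1); payoff $0.
Change in payoff = $0 − ($0) = $0.

$0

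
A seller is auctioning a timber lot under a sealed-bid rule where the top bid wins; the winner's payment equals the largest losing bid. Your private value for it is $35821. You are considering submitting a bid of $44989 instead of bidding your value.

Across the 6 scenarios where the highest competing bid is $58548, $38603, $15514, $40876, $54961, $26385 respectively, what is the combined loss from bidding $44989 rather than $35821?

$7837

The deviation costs you only when the competing bid falls strictly between $35821 and $44989; elsewhere both bids give the same outcome.
$58548: outcomes coincide → loss $0.
$38603: truthful payoff $0, deviation payoff −$2782 → loss $2782.
$15514: outcomes coincide → loss $0.
$40876: truthful payoff $0, deviation payoff −$5055 → loss $5055.
$54961: outcomes coincide → loss $0.
$26385: outcomes coincide → loss $0.
Total loss = $2782 + $5055 = $7837.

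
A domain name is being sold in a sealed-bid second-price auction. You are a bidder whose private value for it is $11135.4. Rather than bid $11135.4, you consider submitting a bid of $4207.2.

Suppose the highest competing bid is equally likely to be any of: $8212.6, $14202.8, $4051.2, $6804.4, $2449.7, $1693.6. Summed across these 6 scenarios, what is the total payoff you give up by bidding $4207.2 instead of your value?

The deviation costs you only when the competing bid falls strictly between $4207.2 and $11135.4; elsewhere both bids give the same outcome.
$8212.6: truthful payoff $2922.8, deviation payoff $0 → loss $2922.8.
$14202.8: outcomes coincide → loss $0.
$4051.2: outcomes coincide → loss $0.
$6804.4: truthful payoff $4331, deviation payoff $0 → loss $4331.
$2449.7: outcomes coincide → loss $0.
$1693.6: outcomes coincide → loss $0.
Total loss = $2922.8 + $4331 = $7253.8.

$7253.8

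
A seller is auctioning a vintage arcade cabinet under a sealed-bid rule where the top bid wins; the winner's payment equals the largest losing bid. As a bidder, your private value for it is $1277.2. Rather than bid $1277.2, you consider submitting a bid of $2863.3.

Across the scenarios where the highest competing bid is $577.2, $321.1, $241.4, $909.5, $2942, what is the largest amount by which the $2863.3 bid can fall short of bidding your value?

$0

$577.2: same outcome either way → loss $0.
$321.1: same outcome either way → loss $0.
$241.4: same outcome either way → loss $0.
$909.5: same outcome either way → loss $0.
$2942: same outcome either way → loss $0.
Maximum loss: $0.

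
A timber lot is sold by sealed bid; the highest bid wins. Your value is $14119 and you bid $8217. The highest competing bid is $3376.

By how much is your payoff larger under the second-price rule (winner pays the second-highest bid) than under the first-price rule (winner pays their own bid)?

$4841

You have the highest bid, so you win under either rule.
Second-price: pay $3376 → payoff $10743.
First-price: pay your own bid $8217 → payoff $5902.
Difference = $10743 − ($5902) = $4841.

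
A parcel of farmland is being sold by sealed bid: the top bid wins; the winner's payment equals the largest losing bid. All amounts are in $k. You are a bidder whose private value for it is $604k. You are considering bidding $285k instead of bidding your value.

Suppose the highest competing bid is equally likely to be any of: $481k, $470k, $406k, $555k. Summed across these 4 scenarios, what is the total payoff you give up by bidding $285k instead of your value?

The deviation costs you only when the competing bid falls strictly between $285k and $604k; elsewhere both bids give the same outcome.
$481k: truthful payoff $123k, deviation payoff $0k → loss $123k.
$470k: truthful payoff $134k, deviation payoff $0k → loss $134k.
$406k: truthful payoff $198k, deviation payoff $0k → loss $198k.
$555k: truthful payoff $49k, deviation payoff $0k → loss $49k.
Total loss = $123k + $134k + $198k + $49k = $504k.
In a second-price auction your bid sets only whether you win, not what you pay, so bidding your true value is weakly dominant.

$504k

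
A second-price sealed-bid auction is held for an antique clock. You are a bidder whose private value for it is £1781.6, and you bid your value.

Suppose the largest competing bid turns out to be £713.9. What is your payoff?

Your bid £1781.6 exceeds the highest competing bid £713.9, so you win.
In a second-price auction the winner pays the second-highest bid, £713.9.
Payoff = value − price = £1781.6 − £713.9 = £1067.7.

£1067.7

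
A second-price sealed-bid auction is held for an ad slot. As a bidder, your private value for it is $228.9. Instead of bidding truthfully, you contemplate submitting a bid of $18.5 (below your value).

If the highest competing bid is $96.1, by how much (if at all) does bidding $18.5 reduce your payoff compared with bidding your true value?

$132.8

Bidding your value $228.9: you win (since $228.9 > $96.1) and pay $96.1. Payoff $132.8.
Bidding $18.5: you lose. Payoff $0.
The competing bid $96.1 lies between your shaded bid and your value, so underbidding forfeits an item you could have won at a profitable price.
Loss from deviating = $132.8 − ($0) = $132.8.
Because the price is fixed by the runner-up's bid, deviating from your value can only change a good outcome into a bad one — never the reverse.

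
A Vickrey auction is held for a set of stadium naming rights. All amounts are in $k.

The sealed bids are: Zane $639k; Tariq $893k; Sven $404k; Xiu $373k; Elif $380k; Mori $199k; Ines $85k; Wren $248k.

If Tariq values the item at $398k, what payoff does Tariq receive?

Highest bid: Tariq at $893k, so Tariq wins.
Second-highest bid: Zane at $639k — that is the price the winner pays.
Tariq's payoff = value − price = $398k − $639k = −$241k.

−$241k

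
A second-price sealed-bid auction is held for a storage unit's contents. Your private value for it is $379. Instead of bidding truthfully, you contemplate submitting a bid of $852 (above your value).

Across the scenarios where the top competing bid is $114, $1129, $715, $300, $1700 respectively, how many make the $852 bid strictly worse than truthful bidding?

1

The deviation hurts exactly when the highest competing bid lies strictly between $379 and $852 — overbidding then wins at a price above your value.
$114: below both → same outcome either way.
$1129: above both → same outcome either way.
$715: inside the interval → strictly worse (loss $336).
$300: below both → same outcome either way.
$1700: above both → same outcome either way.
Count: 1.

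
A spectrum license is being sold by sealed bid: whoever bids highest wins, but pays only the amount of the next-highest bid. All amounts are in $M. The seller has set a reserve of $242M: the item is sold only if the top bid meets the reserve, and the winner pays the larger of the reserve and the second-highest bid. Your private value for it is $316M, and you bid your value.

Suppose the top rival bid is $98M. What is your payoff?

$74M

Your bid $316M is the highest and exceeds the reserve.
Price = max(second-highest bid, reserve) = max($98M, $242M) = $242M.
Payoff = $316M − $242M = $74M.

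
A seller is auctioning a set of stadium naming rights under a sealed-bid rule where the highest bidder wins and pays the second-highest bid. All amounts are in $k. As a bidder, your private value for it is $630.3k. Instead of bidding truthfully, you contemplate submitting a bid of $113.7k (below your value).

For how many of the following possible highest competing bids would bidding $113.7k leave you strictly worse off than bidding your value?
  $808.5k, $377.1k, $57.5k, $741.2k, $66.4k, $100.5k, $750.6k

The deviation hurts exactly when the highest competing bid lies strictly between $113.7k and $630.3k — underbidding then forfeits a profitable win.
$808.5k: above both → same outcome either way.
$377.1k: inside the interval → strictly worse (loss $253.2k).
$57.5k: below both → same outcome either way.
$741.2k: above both → same outcome either way.
$66.4k: below both → same outcome either way.
$100.5k: below both → same outcome either way.
$750.6k: above both → same outcome either way.
Count: 1.

1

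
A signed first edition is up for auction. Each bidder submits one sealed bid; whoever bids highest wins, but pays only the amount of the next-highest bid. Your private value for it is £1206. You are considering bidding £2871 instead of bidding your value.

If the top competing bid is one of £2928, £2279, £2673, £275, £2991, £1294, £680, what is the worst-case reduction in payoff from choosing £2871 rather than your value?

£1467

£2928: same outcome either way → loss £0.
£2279: truthful gives £0, deviation gives −£1073 → loss £1073.
£2673: truthful gives £0, deviation gives −£1467 → loss £1467.
£275: same outcome either way → loss £0.
£2991: same outcome either way → loss £0.
£1294: truthful gives £0, deviation gives −£88 → loss £88.
£680: same outcome either way → loss £0.
Maximum loss: £1467.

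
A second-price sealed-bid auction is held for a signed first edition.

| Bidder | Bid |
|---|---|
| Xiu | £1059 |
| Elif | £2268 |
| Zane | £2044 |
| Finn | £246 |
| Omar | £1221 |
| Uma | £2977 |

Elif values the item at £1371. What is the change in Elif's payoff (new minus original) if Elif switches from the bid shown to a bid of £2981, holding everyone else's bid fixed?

The highest bid among the other bidders is £2977; Elif's bid doesn't change that.
Original bid £2268: Elif is not highest (top rival bid is £2977); payoff £0.
Alternative bid £2981: Elif is highest, pays the top rival bid £2977; payoff £1371 − £2977 = −£1606.
Change in payoff = −£1606 − (£0) = −£1606.

−£1606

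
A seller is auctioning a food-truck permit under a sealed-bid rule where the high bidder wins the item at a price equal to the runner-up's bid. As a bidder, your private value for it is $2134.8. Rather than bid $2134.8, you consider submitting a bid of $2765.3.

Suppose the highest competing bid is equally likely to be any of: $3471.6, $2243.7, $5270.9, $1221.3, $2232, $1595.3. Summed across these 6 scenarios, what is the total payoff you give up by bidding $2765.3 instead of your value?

$206.1

The deviation costs you only when the competing bid falls strictly between $2134.8 and $2765.3; elsewhere both bids give the same outcome.
$3471.6: outcomes coincide → loss $0.
$2243.7: truthful payoff $0, deviation payoff −$108.9 → loss $108.9.
$5270.9: outcomes coincide → loss $0.
$1221.3: outcomes coincide → loss $0.
$2232: truthful payoff $0, deviation payoff −$97.2 → loss $97.2.
$1595.3: outcomes coincide → loss $0.
Total loss = $108.9 + $97.2 = $206.1.
Truthful bidding weakly dominates here: raising your bid can only win items priced above your value, and lowering it can only forfeit items priced below.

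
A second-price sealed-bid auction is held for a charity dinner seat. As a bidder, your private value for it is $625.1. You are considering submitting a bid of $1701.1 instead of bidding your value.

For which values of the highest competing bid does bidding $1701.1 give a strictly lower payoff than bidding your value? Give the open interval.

If the competing bid is below $625.1, both bids win at the same price — no difference.
If it is above $1701.1, both bids lose — no difference.
If it lies strictly between $625.1 and $1701.1, bidding your value loses (payoff 0) while bidding $1701.1 wins at a price above your value (payoff negative).
So the deviation strictly hurts on the open interval ($625.1, $1701.1).

($625.1, $1701.1)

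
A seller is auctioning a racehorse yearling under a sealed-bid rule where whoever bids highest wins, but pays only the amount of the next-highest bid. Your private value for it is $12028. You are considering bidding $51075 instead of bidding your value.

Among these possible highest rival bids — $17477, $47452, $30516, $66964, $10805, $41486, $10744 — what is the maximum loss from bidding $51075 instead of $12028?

$35424

$17477: truthful gives $0, deviation gives −$5449 → loss $5449.
$47452: truthful gives $0, deviation gives −$35424 → loss $35424.
$30516: truthful gives $0, deviation gives −$18488 → loss $18488.
$66964: same outcome either way → loss $0.
$10805: same outcome either way → loss $0.
$41486: truthful gives $0, deviation gives −$29458 → loss $29458.
$10744: same outcome either way → loss $0.
Maximum loss: $35424.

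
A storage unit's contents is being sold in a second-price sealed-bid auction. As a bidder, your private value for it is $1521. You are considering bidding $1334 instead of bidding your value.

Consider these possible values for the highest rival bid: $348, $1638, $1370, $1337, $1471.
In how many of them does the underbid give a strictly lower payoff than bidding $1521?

3

The deviation hurts exactly when the highest competing bid lies strictly between $1334 and $1521 — underbidding then forfeits a profitable win.
$348: below both → same outcome either way.
$1638: above both → same outcome either way.
$1370: inside the interval → strictly worse (loss $151).
$1337: inside the interval → strictly worse (loss $184).
$1471: inside the interval → strictly worse (loss $50).
Count: 3.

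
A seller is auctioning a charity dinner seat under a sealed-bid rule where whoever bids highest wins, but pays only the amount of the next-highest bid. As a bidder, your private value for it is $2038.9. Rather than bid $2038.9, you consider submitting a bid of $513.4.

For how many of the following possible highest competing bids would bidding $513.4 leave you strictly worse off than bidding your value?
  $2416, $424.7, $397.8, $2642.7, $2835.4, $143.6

0

The deviation hurts exactly when the highest competing bid lies strictly between $513.4 and $2038.9 — underbidding then forfeits a profitable win.
$2416: above both → same outcome either way.
$424.7: below both → same outcome either way.
$397.8: below both → same outcome either way.
$2642.7: above both → same outcome either way.
$2835.4: above both → same outcome either way.
$143.6: below both → same outcome either way.
Count: 0.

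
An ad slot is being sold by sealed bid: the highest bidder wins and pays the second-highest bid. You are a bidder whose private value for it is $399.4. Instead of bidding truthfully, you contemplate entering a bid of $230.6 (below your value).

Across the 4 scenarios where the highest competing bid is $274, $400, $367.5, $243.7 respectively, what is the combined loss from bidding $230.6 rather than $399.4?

The deviation costs you only when the competing bid falls strictly between $230.6 and $399.4; elsewhere both bids give the same outcome.
$274: truthful payoff $125.4, deviation payoff $0 → loss $125.4.
$400: outcomes coincide → loss $0.
$367.5: truthful payoff $31.9, deviation payoff $0 → loss $31.9.
$243.7: truthful payoff $155.7, deviation payoff $0 → loss $155.7.
Total loss = $125.4 + $31.9 + $155.7 = $313.
In a second-price auction your bid sets only whether you win, not what you pay, so bidding your true value is weakly dominant.

$313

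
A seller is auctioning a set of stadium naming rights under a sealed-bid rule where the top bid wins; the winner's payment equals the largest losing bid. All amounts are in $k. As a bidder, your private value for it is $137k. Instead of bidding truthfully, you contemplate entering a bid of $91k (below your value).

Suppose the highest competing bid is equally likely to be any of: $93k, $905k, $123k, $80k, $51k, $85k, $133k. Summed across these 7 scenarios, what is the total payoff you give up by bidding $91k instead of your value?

The deviation costs you only when the competing bid falls strictly between $91k and $137k; elsewhere both bids give the same outcome.
$93k: truthful payoff $44k, deviation payoff $0k → loss $44k.
$905k: outcomes coincide → loss $0k.
$123k: truthful payoff $14k, deviation payoff $0k → loss $14k.
$80k: outcomes coincide → loss $0k.
$51k: outcomes coincide → loss $0k.
$85k: outcomes coincide → loss $0k.
$133k: truthful payoff $4k, deviation payoff $0k → loss $4k.
Total loss = $44k + $14k + $4k = $62k.
In a second-price auction your bid sets only whether you win, not what you pay, so bidding your true value is weakly dominant.

$62k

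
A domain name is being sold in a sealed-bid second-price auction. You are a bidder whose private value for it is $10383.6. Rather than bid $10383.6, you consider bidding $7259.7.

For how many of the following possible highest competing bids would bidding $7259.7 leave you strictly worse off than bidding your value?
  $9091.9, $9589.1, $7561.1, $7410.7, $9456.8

The deviation hurts exactly when the highest competing bid lies strictly between $7259.7 and $10383.6 — underbidding then forfeits a profitable win.
$9091.9: inside the interval → strictly worse (loss $1291.7).
$9589.1: inside the interval → strictly worse (loss $794.5).
$7561.1: inside the interval → strictly worse (loss $2822.5).
$7410.7: inside the interval → strictly worse (loss $2972.9).
$9456.8: inside the interval → strictly worse (loss $926.8).
Count: 5.

5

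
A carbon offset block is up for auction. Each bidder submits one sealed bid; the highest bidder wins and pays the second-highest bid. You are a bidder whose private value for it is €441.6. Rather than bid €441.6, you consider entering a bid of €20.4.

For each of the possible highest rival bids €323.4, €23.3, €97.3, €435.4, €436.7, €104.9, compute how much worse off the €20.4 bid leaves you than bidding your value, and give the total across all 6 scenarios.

€1228.6

The deviation costs you only when the competing bid falls strictly between €20.4 and €441.6; elsewhere both bids give the same outcome.
€323.4: truthful payoff €118.2, deviation payoff €0 → loss €118.2.
€23.3: truthful payoff €418.3, deviation payoff €0 → loss €418.3.
€97.3: truthful payoff €344.3, deviation payoff €0 → loss €344.3.
€435.4: truthful payoff €6.2, deviation payoff €0 → loss €6.2.
€436.7: truthful payoff €4.9, deviation payoff €0 → loss €4.9.
€104.9: truthful payoff €336.7, deviation payoff €0 → loss €336.7.
Total loss = €118.2 + €418.3 + €344.3 + €6.2 + €4.9 + €336.7 = €1228.6.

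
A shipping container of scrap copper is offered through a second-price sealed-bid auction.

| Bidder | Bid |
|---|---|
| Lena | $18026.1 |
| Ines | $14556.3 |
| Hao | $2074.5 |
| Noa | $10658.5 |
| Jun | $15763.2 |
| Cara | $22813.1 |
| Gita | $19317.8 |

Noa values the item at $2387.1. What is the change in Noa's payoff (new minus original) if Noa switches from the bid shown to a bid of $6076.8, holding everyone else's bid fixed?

The highest bid among the other bidders is $22813.1; Noa's bid doesn't change that.
Original bid $10658.5: Noa is not highest (top rival bid is $22813.1); payoff $0.
Alternative bid $6076.8: Noa is not highest (top rival bid is $22813.1); payoff $0.
Change in payoff = $0 − ($0) = $0.

$0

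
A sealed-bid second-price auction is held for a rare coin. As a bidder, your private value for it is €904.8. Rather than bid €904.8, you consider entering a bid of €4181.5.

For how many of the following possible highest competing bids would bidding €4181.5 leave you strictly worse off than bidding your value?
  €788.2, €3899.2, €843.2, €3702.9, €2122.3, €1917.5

The deviation hurts exactly when the highest competing bid lies strictly between €904.8 and €4181.5 — overbidding then wins at a price above your value.
€788.2: below both → same outcome either way.
€3899.2: inside the interval → strictly worse (loss €2994.4).
€843.2: below both → same outcome either way.
€3702.9: inside the interval → strictly worse (loss €2798.1).
€2122.3: inside the interval → strictly worse (loss €1217.5).
€1917.5: inside the interval → strictly worse (loss €1012.7).
Count: 4.

4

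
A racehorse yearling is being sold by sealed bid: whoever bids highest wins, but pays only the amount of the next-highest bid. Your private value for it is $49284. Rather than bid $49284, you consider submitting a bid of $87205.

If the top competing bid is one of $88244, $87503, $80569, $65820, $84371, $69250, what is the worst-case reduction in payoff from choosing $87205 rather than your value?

$88244: same outcome either way → loss $0.
$87503: same outcome either way → loss $0.
$80569: truthful gives $0, deviation gives −$31285 → loss $31285.
$65820: truthful gives $0, deviation gives −$16536 → loss $16536.
$84371: truthful gives $0, deviation gives −$35087 → loss $35087.
$69250: truthful gives $0, deviation gives −$19966 → loss $19966.
Maximum loss: $35087.

$35087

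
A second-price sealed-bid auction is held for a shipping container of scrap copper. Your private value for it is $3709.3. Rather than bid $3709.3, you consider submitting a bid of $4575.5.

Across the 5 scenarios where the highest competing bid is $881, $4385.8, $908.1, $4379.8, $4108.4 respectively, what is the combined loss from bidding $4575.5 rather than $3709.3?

$1746.1

The deviation costs you only when the competing bid falls strictly between $3709.3 and $4575.5; elsewhere both bids give the same outcome.
$881: outcomes coincide → loss $0.
$4385.8: truthful payoff $0, deviation payoff −$676.5 → loss $676.5.
$908.1: outcomes coincide → loss $0.
$4379.8: truthful payoff $0, deviation payoff −$670.5 → loss $670.5.
$4108.4: truthful payoff $0, deviation payoff −$399.1 → loss $399.1.
Total loss = $676.5 + $670.5 + $399.1 = $1746.1.
Truthful bidding weakly dominates here: raising your bid can only win items priced above your value, and lowering it can only forfeit items priced below.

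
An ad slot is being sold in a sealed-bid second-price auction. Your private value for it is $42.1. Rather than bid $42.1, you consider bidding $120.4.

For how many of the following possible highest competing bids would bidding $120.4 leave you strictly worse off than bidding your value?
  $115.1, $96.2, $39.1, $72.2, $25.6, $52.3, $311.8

The deviation hurts exactly when the highest competing bid lies strictly between $42.1 and $120.4 — overbidding then wins at a price above your value.
$115.1: inside the interval → strictly worse (loss $73).
$96.2: inside the interval → strictly worse (loss $54.1).
$39.1: below both → same outcome either way.
$72.2: inside the interval → strictly worse (loss $30.1).
$25.6: below both → same outcome either way.
$52.3: inside the interval → strictly worse (loss $10.2).
$311.8: above both → same outcome either way.
Count: 4.

4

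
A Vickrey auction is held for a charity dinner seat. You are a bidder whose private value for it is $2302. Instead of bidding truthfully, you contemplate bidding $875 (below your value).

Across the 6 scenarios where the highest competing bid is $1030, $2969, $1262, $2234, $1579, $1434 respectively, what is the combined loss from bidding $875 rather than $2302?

$3971

The deviation costs you only when the competing bid falls strictly between $875 and $2302; elsewhere both bids give the same outcome.
$1030: truthful payoff $1272, deviation payoff $0 → loss $1272.
$2969: outcomes coincide → loss $0.
$1262: truthful payoff $1040, deviation payoff $0 → loss $1040.
$2234: truthful payoff $68, deviation payoff $0 → loss $68.
$1579: truthful payoff $723, deviation payoff $0 → loss $723.
$1434: truthful payoff $868, deviation payoff $0 → loss $868.
Total loss = $1272 + $1040 + $68 + $723 + $868 = $3971.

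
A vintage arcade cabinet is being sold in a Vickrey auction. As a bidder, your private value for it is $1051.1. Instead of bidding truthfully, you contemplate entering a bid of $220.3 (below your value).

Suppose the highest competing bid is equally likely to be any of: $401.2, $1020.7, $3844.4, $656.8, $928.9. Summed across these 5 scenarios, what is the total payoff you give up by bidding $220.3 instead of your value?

The deviation costs you only when the competing bid falls strictly between $220.3 and $1051.1; elsewhere both bids give the same outcome.
$401.2: truthful payoff $649.9, deviation payoff $0 → loss $649.9.
$1020.7: truthful payoff $30.4, deviation payoff $0 → loss $30.4.
$3844.4: outcomes coincide → loss $0.
$656.8: truthful payoff $394.3, deviation payoff $0 → loss $394.3.
$928.9: truthful payoff $122.2, deviation payoff $0 → loss $122.2.
Total loss = $649.9 + $30.4 + $394.3 + $122.2 = $1196.8.

$1196.8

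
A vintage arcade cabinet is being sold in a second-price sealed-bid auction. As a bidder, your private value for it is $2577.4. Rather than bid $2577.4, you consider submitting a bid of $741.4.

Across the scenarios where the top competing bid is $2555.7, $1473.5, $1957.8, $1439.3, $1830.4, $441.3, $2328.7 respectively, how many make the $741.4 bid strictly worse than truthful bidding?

The deviation hurts exactly when the highest competing bid lies strictly between $741.4 and $2577.4 — underbidding then forfeits a profitable win.
$2555.7: inside the interval → strictly worse (loss $21.7).
$1473.5: inside the interval → strictly worse (loss $1103.9).
$1957.8: inside the interval → strictly worse (loss $619.6).
$1439.3: inside the interval → strictly worse (loss $1138.1).
$1830.4: inside the interval → strictly worse (loss $747).
$441.3: below both → same outcome either way.
$2328.7: inside the interval → strictly worse (loss $248.7).
Count: 6.

6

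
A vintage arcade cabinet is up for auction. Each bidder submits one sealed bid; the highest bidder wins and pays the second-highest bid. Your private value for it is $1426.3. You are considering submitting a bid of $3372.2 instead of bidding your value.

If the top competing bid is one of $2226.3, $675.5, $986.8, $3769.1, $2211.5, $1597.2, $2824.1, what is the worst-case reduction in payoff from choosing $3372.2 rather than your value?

$2226.3: truthful gives $0, deviation gives −$800 → loss $800.
$675.5: same outcome either way → loss $0.
$986.8: same outcome either way → loss $0.
$3769.1: same outcome either way → loss $0.
$2211.5: truthful gives $0, deviation gives −$785.2 → loss $785.2.
$1597.2: truthful gives $0, deviation gives −$170.9 → loss $170.9.
$2824.1: truthful gives $0, deviation gives −$1397.8 → loss $1397.8.
Maximum loss: $1397.8.

$1397.8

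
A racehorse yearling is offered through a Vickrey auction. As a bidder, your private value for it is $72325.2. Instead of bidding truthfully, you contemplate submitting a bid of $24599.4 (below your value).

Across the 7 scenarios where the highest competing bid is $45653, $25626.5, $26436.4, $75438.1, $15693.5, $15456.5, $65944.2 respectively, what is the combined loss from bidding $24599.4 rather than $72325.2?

The deviation costs you only when the competing bid falls strictly between $24599.4 and $72325.2; elsewhere both bids give the same outcome.
$45653: truthful payoff $26672.2, deviation payoff $0 → loss $26672.2.
$25626.5: truthful payoff $46698.7, deviation payoff $0 → loss $46698.7.
$26436.4: truthful payoff $45888.8, deviation payoff $0 → loss $45888.8.
$75438.1: outcomes coincide → loss $0.
$15693.5: outcomes coincide → loss $0.
$15456.5: outcomes coincide → loss $0.
$65944.2: truthful payoff $6381, deviation payoff $0 → loss $6381.
Total loss = $26672.2 + $46698.7 + $45888.8 + $6381 = $125640.7.

$125640.7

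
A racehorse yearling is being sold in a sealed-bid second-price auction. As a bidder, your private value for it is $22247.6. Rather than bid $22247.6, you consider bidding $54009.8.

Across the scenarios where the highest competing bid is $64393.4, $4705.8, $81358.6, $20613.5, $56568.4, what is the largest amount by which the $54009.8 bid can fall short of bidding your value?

$64393.4: same outcome either way → loss $0.
$4705.8: same outcome either way → loss $0.
$81358.6: same outcome either way → loss $0.
$20613.5: same outcome either way → loss $0.
$56568.4: same outcome either way → loss $0.
Maximum loss: $0.

$0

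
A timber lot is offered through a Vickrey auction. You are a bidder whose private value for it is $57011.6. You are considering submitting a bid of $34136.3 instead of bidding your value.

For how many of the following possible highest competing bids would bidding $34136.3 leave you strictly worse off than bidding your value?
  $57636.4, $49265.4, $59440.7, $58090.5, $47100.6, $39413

The deviation hurts exactly when the highest competing bid lies strictly between $34136.3 and $57011.6 — underbidding then forfeits a profitable win.
$57636.4: above both → same outcome either way.
$49265.4: inside the interval → strictly worse (loss $7746.2).
$59440.7: above both → same outcome either way.
$58090.5: above both → same outcome either way.
$47100.6: inside the interval → strictly worse (loss $9911).
$39413: inside the interval → strictly worse (loss $17598.6).
Count: 3.

3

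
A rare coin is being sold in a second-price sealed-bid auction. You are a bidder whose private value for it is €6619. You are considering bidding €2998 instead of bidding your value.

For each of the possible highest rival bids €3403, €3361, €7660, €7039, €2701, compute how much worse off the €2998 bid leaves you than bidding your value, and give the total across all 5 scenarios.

€6474

The deviation costs you only when the competing bid falls strictly between €2998 and €6619; elsewhere both bids give the same outcome.
€3403: truthful payoff €3216, deviation payoff €0 → loss €3216.
€3361: truthful payoff €3258, deviation payoff €0 → loss €3258.
€7660: outcomes coincide → loss €0.
€7039: outcomes coincide → loss €0.
€2701: outcomes coincide → loss €0.
Total loss = €3216 + €3258 = €6474.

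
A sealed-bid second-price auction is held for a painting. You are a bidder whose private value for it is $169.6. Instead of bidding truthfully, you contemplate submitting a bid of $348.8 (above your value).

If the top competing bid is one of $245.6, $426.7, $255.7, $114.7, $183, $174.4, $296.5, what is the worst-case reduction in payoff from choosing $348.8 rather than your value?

$126.9

$245.6: truthful gives $0, deviation gives −$76 → loss $76.
$426.7: same outcome either way → loss $0.
$255.7: truthful gives $0, deviation gives −$86.1 → loss $86.1.
$114.7: same outcome either way → loss $0.
$183: truthful gives $0, deviation gives −$13.4 → loss $13.4.
$174.4: truthful gives $0, deviation gives −$4.8 → loss $4.8.
$296.5: truthful gives $0, deviation gives −$126.9 → loss $126.9.
Maximum loss: $126.9.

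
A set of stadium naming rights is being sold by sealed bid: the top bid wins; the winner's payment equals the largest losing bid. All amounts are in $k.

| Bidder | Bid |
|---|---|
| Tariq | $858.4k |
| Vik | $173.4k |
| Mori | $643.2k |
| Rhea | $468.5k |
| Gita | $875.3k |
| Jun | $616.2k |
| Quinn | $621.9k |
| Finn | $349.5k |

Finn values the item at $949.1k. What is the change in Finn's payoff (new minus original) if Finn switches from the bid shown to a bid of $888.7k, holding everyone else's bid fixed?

$73.8k

The highest bid among the other bidders is $875.3k; Finn's bid doesn't change that.
Original bid $349.5k: Finn is not highest (top rival bid is $875.3k); payoff $0k.
Alternative bid $888.7k: Finn is highest, pays the top rival bid $875.3k; payoff $949.1k − $875.3k = $73.8k.
Change in payoff = $73.8k − ($0k) = $73.8k.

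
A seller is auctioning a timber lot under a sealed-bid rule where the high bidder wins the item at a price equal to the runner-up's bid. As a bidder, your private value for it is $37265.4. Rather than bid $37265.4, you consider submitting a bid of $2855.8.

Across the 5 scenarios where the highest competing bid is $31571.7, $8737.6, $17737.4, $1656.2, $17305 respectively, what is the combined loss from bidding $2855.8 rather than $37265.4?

$73709.9

The deviation costs you only when the competing bid falls strictly between $2855.8 and $37265.4; elsewhere both bids give the same outcome.
$31571.7: truthful payoff $5693.7, deviation payoff $0 → loss $5693.7.
$8737.6: truthful payoff $28527.8, deviation payoff $0 → loss $28527.8.
$17737.4: truthful payoff $19528, deviation payoff $0 → loss $19528.
$1656.2: outcomes coincide → loss $0.
$17305: truthful payoff $19960.4, deviation payoff $0 → loss $19960.4.
Total loss = $5693.7 + $28527.8 + $19528 + $19960.4 = $73709.9.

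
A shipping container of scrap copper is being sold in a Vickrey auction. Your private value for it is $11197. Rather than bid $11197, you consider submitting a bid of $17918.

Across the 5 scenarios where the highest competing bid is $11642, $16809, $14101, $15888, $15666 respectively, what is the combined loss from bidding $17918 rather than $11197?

The deviation costs you only when the competing bid falls strictly between $11197 and $17918; elsewhere both bids give the same outcome.
$11642: truthful payoff $0, deviation payoff −$445 → loss $445.
$16809: truthful payoff $0, deviation payoff −$5612 → loss $5612.
$14101: truthful payoff $0, deviation payoff −$2904 → loss $2904.
$15888: truthful payoff $0, deviation payoff −$4691 → loss $4691.
$15666: truthful payoff $0, deviation payoff −$4469 → loss $4469.
Total loss = $445 + $5612 + $2904 + $4691 + $4469 = $18121.
In a second-price auction your bid sets only whether you win, not what you pay, so bidding your true value is weakly dominant.

$18121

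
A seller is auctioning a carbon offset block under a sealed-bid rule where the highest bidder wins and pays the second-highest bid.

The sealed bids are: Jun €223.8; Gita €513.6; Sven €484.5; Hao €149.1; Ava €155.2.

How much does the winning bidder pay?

€484.5

Highest bid: Gita at €513.6, so Gita wins.
Second-highest bid: Sven at €484.5 — that is the price the winner pays.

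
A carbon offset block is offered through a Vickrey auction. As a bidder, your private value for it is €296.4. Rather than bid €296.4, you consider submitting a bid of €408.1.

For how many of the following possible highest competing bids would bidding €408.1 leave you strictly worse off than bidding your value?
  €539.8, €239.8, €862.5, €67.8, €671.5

0

The deviation hurts exactly when the highest competing bid lies strictly between €296.4 and €408.1 — overbidding then wins at a price above your value.
€539.8: above both → same outcome either way.
€239.8: below both → same outcome either way.
€862.5: above both → same outcome either way.
€67.8: below both → same outcome either way.
€671.5: above both → same outcome either way.
Count: 0.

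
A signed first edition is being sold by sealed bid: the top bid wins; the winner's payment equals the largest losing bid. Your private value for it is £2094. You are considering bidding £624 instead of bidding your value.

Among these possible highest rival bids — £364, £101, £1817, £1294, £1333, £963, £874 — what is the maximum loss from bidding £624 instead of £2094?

£364: same outcome either way → loss £0.
£101: same outcome either way → loss £0.
£1817: truthful gives £277, deviation gives £0 → loss £277.
£1294: truthful gives £800, deviation gives £0 → loss £800.
£1333: truthful gives £761, deviation gives £0 → loss £761.
£963: truthful gives £1131, deviation gives £0 → loss £1131.
£874: truthful gives £1220, deviation gives £0 → loss £1220.
Maximum loss: £1220.

£1220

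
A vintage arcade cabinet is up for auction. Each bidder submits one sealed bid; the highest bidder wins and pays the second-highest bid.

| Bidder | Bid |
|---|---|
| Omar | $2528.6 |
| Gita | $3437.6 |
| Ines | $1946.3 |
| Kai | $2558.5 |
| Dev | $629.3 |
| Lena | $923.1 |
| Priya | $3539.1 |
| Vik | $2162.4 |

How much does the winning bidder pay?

$3437.6

Highest bid: Priya at $3539.1, so Priya wins.
Second-highest bid: Gita at $3437.6 — that is the price the winner pays.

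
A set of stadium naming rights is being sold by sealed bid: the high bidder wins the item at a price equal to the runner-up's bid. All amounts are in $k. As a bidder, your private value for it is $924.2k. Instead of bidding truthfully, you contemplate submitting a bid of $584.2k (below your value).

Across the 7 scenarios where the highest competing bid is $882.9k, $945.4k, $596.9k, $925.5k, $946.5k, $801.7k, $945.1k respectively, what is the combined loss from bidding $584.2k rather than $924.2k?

$491.1k

The deviation costs you only when the competing bid falls strictly between $584.2k and $924.2k; elsewhere both bids give the same outcome.
$882.9k: truthful payoff $41.3k, deviation payoff $0k → loss $41.3k.
$945.4k: outcomes coincide → loss $0k.
$596.9k: truthful payoff $327.3k, deviation payoff $0k → loss $327.3k.
$925.5k: outcomes coincide → loss $0k.
$946.5k: outcomes coincide → loss $0k.
$801.7k: truthful payoff $122.5k, deviation payoff $0k → loss $122.5k.
$945.1k: outcomes coincide → loss $0k.
Total loss = $41.3k + $327.3k + $122.5k = $491.1k.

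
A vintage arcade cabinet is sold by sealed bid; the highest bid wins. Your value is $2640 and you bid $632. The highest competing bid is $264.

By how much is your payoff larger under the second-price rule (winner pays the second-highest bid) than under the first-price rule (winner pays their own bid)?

You have the highest bid, so you win under either rule.
Second-price: pay $264 → payoff $2376.
First-price: pay your own bid $632 → payoff $2008.
Difference = $2376 − ($2008) = $368.

$368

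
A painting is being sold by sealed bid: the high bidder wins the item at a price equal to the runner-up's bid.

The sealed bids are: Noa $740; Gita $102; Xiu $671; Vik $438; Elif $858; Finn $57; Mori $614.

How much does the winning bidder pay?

Highest bid: Elif at $858, so Elif wins.
Second-highest bid: Noa at $740 — that is the price the winner pays.

$740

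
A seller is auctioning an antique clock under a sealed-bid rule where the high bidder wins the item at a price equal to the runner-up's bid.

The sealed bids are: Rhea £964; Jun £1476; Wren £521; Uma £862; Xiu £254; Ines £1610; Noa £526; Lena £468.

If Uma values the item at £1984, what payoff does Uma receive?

£0

Highest bid: Ines at £1610, so Ines wins.
Second-highest bid: Jun at £1476 — that is the price the winner pays.
Uma did not win, so Uma pays nothing and receives nothing: payoff £0.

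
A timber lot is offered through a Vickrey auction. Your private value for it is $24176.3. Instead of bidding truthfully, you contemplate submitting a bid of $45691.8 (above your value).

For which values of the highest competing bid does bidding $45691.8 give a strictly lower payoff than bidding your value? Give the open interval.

($24176.3, $45691.8)

If the competing bid is below $24176.3, both bids win at the same price — no difference.
If it is above $45691.8, both bids lose — no difference.
If it lies strictly between $24176.3 and $45691.8, bidding your value loses (payoff 0) while bidding $45691.8 wins at a price above your value (payoff negative).
So the deviation strictly hurts on the open interval ($24176.3, $45691.8).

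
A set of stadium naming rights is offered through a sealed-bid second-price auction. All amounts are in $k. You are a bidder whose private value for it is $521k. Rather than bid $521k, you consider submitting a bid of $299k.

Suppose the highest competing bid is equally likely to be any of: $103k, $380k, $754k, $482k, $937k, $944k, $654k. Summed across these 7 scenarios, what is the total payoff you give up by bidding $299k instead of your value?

The deviation costs you only when the competing bid falls strictly between $299k and $521k; elsewhere both bids give the same outcome.
$103k: outcomes coincide → loss $0k.
$380k: truthful payoff $141k, deviation payoff $0k → loss $141k.
$754k: outcomes coincide → loss $0k.
$482k: truthful payoff $39k, deviation payoff $0k → loss $39k.
$937k: outcomes coincide → loss $0k.
$944k: outcomes coincide → loss $0k.
$654k: outcomes coincide → loss $0k.
Total loss = $141k + $39k = $180k.

$180k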